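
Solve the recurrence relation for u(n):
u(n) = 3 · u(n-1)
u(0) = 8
Pure geometric recurrence with ratio 3.
By induction u(n) = u(0) · (3)^n = 8 \cdot 3^{n}.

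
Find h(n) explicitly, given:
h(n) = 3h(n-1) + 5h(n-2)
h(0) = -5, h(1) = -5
Characteristic equation: x² - 3x - 5 = 0.
Discriminant Δ = (3)² + 4·(5) = 29.
Roots r₁,₂ = (3 ± √29)/2, so r₁ = \frac{3}{2} + \frac{\sqrt{29}}{2}, r₂ = \frac{3}{2} - \frac{\sqrt{29}}{2}.
General solution: h(n) = A·r₁^n + B·r₂^n.
From the initial conditions, A + B = -5 and r₁A + r₂B = -5.
Since r₁ - r₂ = √29: A = (-5 - (-5)r₂)/√29 = - \frac{5}{2} + \frac{5 \sqrt{29}}{58}, and B = -5 - A = - \frac{5}{2} - \frac{5 \sqrt{29}}{58}.
So h(n) = \left(- \frac{5}{2} + \frac{5 \sqrt{29}}{58}\right)\left(\frac{3}{2} + \frac{\sqrt{29}}{2}\right)^n + \left(- \frac{5}{2} - \frac{5 \sqrt{29}}{58}\right)\left(\frac{3}{2} - \frac{\sqrt{29}}{2}\right)^n.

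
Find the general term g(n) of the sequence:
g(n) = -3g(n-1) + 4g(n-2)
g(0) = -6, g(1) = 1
Characteristic equation: x² + 3x - 4 = 0, which factors as (x - (-4))(x - (1)) = 0.
Roots r₁ = -4, r₂ = 1 (distinct).
General solution: g(n) = A·(-4)^n + B·(1)^n.
From g(0) = -6: A + B = -6.
From g(1) = 1: -4A + B = 1.
Solving: A = - \frac{7}{5}, B = - \frac{23}{5}.
So g(n) = - \frac{7 \left(-4\right)^{n}}{5} - \frac{23}{5}.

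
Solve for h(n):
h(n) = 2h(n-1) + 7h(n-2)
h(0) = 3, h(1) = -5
Characteristic equation: x² - 2x - 7 = 0.
Discriminant Δ = (2)² + 4·(7) = 32.
Roots r₁,₂ = (2 ± √32)/2, so r₁ = 1 + 2 \sqrt{2}, r₂ = 1 - 2 \sqrt{2}.
General solution: h(n) = A·r₁^n + B·r₂^n.
From the initial conditions, A + B = 3 and r₁A + r₂B = -5.
Since r₁ - r₂ = √32: A = (-5 - (3)r₂)/√32 = \frac{3}{2} - \sqrt{2}, and B = 3 - A = \sqrt{2} + \frac{3}{2}.
So h(n) = \left(\frac{3}{2} - \sqrt{2}\right)\left(1 + 2 \sqrt{2}\right)^n + \left(\sqrt{2} + \frac{3}{2}\right)\left(1 - 2 \sqrt{2}\right)^n.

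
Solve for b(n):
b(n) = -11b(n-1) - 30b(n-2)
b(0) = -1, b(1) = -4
Characteristic equation: x² + 11x + 30 = 0, which factors as (x - (-5))(x - (-6)) = 0.
Roots r₁ = -5, r₂ = -6 (distinct).
General solution: b(n) = A·(-5)^n + B·(-6)^n.
From b(0) = -1: A + B = -1.
From b(1) = -4: -5A - 6B = -4.
Solving: A = -10, B = 9.
So b(n) = - 10 \left(-5\right)^{n} + 9 \left(-6\right)^{n}.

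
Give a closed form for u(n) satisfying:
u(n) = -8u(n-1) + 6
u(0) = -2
First-order linear non-homogeneous.
Homogeneous solution: u_h(n) = A·(-8)^n.
Try constant particular solution u_p = K: K = -8K + 6 ⇒ K = \frac{2}{3}.
General: u(n) = A·(-8)^n + \frac{2}{3}.
Apply u(0) = -2: A + \frac{2}{3} = -2 ⇒ A = - \frac{8}{3}.
So u(n) = \frac{2}{3} - \frac{8 \left(-8\right)^{n}}{3}.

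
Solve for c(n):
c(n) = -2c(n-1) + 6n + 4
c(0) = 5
First-order linear with linear forcing.
Homogeneous solution: c_h(n) = A·(-2)^n.
Try particular c_p(n) = pn + q. Substituting:
  pn + q = -2(p(n-1) + q) + 6n + 4.
Matching the n-coefficient: p = -2p + 6 ⇒ p = 2.
Matching constants: q = 2p - 2q + 4 ⇒ q = \frac{8}{3}.
General: c(n) = A·(-2)^n + 2 n + \frac{8}{3}.
Apply c(0) = 5: A + \frac{8}{3} = 5 ⇒ A = \frac{7}{3}.
So c(n) = \frac{7 \left(-2\right)^{n}}{3} + 2 n + \frac{8}{3}.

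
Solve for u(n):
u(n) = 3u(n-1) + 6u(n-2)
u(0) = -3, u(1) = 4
Characteristic equation: x² - 3x - 6 = 0.
Discriminant Δ = (3)² + 4·(6) = 33.
Roots r₁,₂ = (3 ± √33)/2, so r₁ = \frac{3}{2} + \frac{\sqrt{33}}{2}, r₂ = \frac{3}{2} - \frac{\sqrt{33}}{2}.
General solution: u(n) = A·r₁^n + B·r₂^n.
From the initial conditions, A + B = -3 and r₁A + r₂B = 4.
Since r₁ - r₂ = √33: A = (4 - (-3)r₂)/√33 = - \frac{3}{2} + \frac{17 \sqrt{33}}{66}, and B = -3 - A = - \frac{3}{2} - \frac{17 \sqrt{33}}{66}.
So u(n) = \left(- \frac{3}{2} + \frac{17 \sqrt{33}}{66}\right)\left(\frac{3}{2} + \frac{\sqrt{33}}{2}\right)^n + \left(- \frac{3}{2} - \frac{17 \sqrt{33}}{66}\right)\left(\frac{3}{2} - \frac{\sqrt{33}}{2}\right)^n.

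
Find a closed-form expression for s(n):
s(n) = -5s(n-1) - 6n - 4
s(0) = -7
First-order linear with linear forcing.
Homogeneous solution: s_h(n) = A·(-5)^n.
Try particular s_p(n) = pn + q. Substituting:
  pn + q = -5(p(n-1) + q) - 6n - 4.
Matching the n-coefficient: p = -5p - 6 ⇒ p = -1.
Matching constants: q = 5p - 5q - 4 ⇒ q = - \frac{3}{2}.
General: s(n) = A·(-5)^n - n - \frac{3}{2}.
Apply s(0) = -7: A - \frac{3}{2} = -7 ⇒ A = - \frac{11}{2}.
So s(n) = - \frac{11 \left(-5\right)^{n}}{2} - n - \frac{3}{2}.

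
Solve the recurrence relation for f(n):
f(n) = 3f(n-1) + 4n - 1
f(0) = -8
First-order linear with linear forcing.
Homogeneous solution: f_h(n) = A·(3)^n.
Try particular f_p(n) = pn + q. Substituting:
  pn + q = 3(p(n-1) + q) + 4n - 1.
Matching the n-coefficient: p = 3p + 4 ⇒ p = -2.
Matching constants: q = -3p + 3q - 1 ⇒ q = - \frac{5}{2}.
General: f(n) = A·(3)^n - 2 n - \frac{5}{2}.
Apply f(0) = -8: A - \frac{5}{2} = -8 ⇒ A = - \frac{11}{2}.
So f(n) = - \frac{11 \cdot 3^{n}}{2} - 2 n - \frac{5}{2}.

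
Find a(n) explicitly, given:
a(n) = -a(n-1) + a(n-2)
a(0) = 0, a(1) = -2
Characteristic equation: x² + x - 1 = 0.
Discriminant Δ = (-1)² + 4·(1) = 5.
Roots r₁,₂ = (-1 ± √5)/2, so r₁ = - \frac{1}{2} + \frac{\sqrt{5}}{2}, r₂ = - \frac{\sqrt{5}}{2} - \frac{1}{2}.
General solution: a(n) = A·r₁^n + B·r₂^n.
From the initial conditions, A + B = 0 and r₁A + r₂B = -2.
Since r₁ - r₂ = √5: A = (-2 - (0)r₂)/√5 = - \frac{2 \sqrt{5}}{5}, and B = 0 - A = \frac{2 \sqrt{5}}{5}.
So a(n) = \left(- \frac{2 \sqrt{5}}{5}\right)\left(- \frac{1}{2} + \frac{\sqrt{5}}{2}\right)^n + \left(\frac{2 \sqrt{5}}{5}\right)\left(- \frac{\sqrt{5}}{2} - \frac{1}{2}\right)^n.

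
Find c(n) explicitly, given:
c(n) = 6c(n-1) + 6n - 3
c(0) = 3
First-order linear with linear forcing.
Homogeneous solution: c_h(n) = A·(6)^n.
Try particular c_p(n) = pn + q. Substituting:
  pn + q = 6(p(n-1) + q) + 6n - 3.
Matching the n-coefficient: p = 6p + 6 ⇒ p = - \frac{6}{5}.
Matching constants: q = -6p + 6q - 3 ⇒ q = - \frac{21}{25}.
General: c(n) = A·(6)^n - \frac{6 n}{5} - \frac{21}{25}.
Apply c(0) = 3: A - \frac{21}{25} = 3 ⇒ A = \frac{96}{25}.
So c(n) = \frac{96 \cdot 6^{n}}{25} - \frac{6 n}{5} - \frac{21}{25}.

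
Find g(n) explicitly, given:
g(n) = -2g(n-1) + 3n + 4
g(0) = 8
First-order linear with linear forcing.
Homogeneous solution: g_h(n) = A·(-2)^n.
Try particular g_p(n) = pn + q. Substituting:
  pn + q = -2(p(n-1) + q) + 3n + 4.
Matching the n-coefficient: p = -2p + 3 ⇒ p = 1.
Matching constants: q = 2p - 2q + 4 ⇒ q = 2.
General: g(n) = A·(-2)^n + n + 2.
Apply g(0) = 8: A + 2 = 8 ⇒ A = 6.
So g(n) = 6 \left(-2\right)^{n} + n + 2.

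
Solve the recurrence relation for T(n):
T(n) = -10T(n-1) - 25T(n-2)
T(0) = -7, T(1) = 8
Characteristic equation: x² + 10x + 25 = 0, which is (x - (-5))².
Repeated root r = -5.
General solution: T(n) = (A + Bn)·(-5)^n.
From T(0) = -7: A = -7.
From T(1) = 8: (A + B)·(-5) = 8 ⇒ B = \frac{27}{5}.
So T(n) = \left(\frac{27 n}{5} - 7\right) \cdot (-5)^n.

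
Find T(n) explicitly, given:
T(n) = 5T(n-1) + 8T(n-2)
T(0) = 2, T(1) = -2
Characteristic equation: x² - 5x - 8 = 0.
Discriminant Δ = (5)² + 4·(8) = 57.
Roots r₁,₂ = (5 ± √57)/2, so r₁ = \frac{5}{2} + \frac{\sqrt{57}}{2}, r₂ = \frac{5}{2} - \frac{\sqrt{57}}{2}.
General solution: T(n) = A·r₁^n + B·r₂^n.
From the initial conditions, A + B = 2 and r₁A + r₂B = -2.
Since r₁ - r₂ = √57: A = (-2 - (2)r₂)/√57 = 1 - \frac{7 \sqrt{57}}{57}, and B = 2 - A = \frac{7 \sqrt{57}}{57} + 1.
So T(n) = \left(1 - \frac{7 \sqrt{57}}{57}\right)\left(\frac{5}{2} + \frac{\sqrt{57}}{2}\right)^n + \left(\frac{7 \sqrt{57}}{57} + 1\right)\left(\frac{5}{2} - \frac{\sqrt{57}}{2}\right)^n.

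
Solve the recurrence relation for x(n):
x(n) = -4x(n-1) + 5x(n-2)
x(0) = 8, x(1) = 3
Characteristic equation: x² + 4x - 5 = 0, which factors as (x - (-5))(x - (1)) = 0.
Roots r₁ = -5, r₂ = 1 (distinct).
General solution: x(n) = A·(-5)^n + B·(1)^n.
From x(0) = 8: A + B = 8.
From x(1) = 3: -5A + B = 3.
Solving: A = \frac{5}{6}, B = \frac{43}{6}.
So x(n) = \frac{5 \left(-5\right)^{n}}{6} + \frac{43}{6}.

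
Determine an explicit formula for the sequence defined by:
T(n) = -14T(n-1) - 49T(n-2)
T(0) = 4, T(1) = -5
Characteristic equation: x² + 14x + 49 = 0, which is (x - (-7))².
Repeated root r = -7.
General solution: T(n) = (A + Bn)·(-7)^n.
From T(0) = 4: A = 4.
From T(1) = -5: (A + B)·(-7) = -5 ⇒ B = - \frac{23}{7}.
So T(n) = \left(4 - \frac{23 n}{7}\right) \cdot (-7)^n.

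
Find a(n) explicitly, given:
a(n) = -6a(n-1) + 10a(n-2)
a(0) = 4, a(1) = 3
Characteristic equation: x² + 6x - 10 = 0.
Discriminant Δ = (-6)² + 4·(10) = 76.
Roots r₁,₂ = (-6 ± √76)/2, so r₁ = -3 + \sqrt{19}, r₂ = - \sqrt{19} - 3.
General solution: a(n) = A·r₁^n + B·r₂^n.
From the initial conditions, A + B = 4 and r₁A + r₂B = 3.
Since r₁ - r₂ = √76: A = (3 - (4)r₂)/√76 = \frac{15 \sqrt{19}}{38} + 2, and B = 4 - A = 2 - \frac{15 \sqrt{19}}{38}.
So a(n) = \left(\frac{15 \sqrt{19}}{38} + 2\right)\left(-3 + \sqrt{19}\right)^n + \left(2 - \frac{15 \sqrt{19}}{38}\right)\left(- \sqrt{19} - 3\right)^n.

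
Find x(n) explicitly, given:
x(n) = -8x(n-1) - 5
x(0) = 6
First-order linear non-homogeneous.
Homogeneous solution: x_h(n) = A·(-8)^n.
Try constant particular solution x_p = K: K = -8K - 5 ⇒ K = - \frac{5}{9}.
General: x(n) = A·(-8)^n - \frac{5}{9}.
Apply x(0) = 6: A - \frac{5}{9} = 6 ⇒ A = \frac{59}{9}.
So x(n) = \frac{59 \left(-8\right)^{n}}{9} - \frac{5}{9}.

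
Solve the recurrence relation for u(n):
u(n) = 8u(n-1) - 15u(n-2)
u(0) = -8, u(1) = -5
Characteristic equation: x² - 8x + 15 = 0, which factors as (x - (5))(x - (3)) = 0.
Roots r₁ = 5, r₂ = 3 (distinct).
General solution: u(n) = A·(5)^n + B·(3)^n.
From u(0) = -8: A + B = -8.
From u(1) = -5: 5A + 3B = -5.
Solving: A = \frac{19}{2}, B = - \frac{35}{2}.
So u(n) = - \frac{35 \cdot 3^{n}}{2} + \frac{19 \cdot 5^{n}}{2}.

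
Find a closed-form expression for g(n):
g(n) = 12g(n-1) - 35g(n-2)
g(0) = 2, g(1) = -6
Characteristic equation: x² - 12x + 35 = 0, which factors as (x - (7))(x - (5)) = 0.
Roots r₁ = 7, r₂ = 5 (distinct).
General solution: g(n) = A·(7)^n + B·(5)^n.
From g(0) = 2: A + B = 2.
From g(1) = -6: 7A + 5B = -6.
Solving: A = -8, B = 10.
So g(n) = 10 \cdot 5^{n} - 8 \cdot 7^{n}.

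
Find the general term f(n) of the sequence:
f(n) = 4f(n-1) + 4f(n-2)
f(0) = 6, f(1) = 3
Characteristic equation: x² - 4x - 4 = 0.
Discriminant Δ = (4)² + 4·(4) = 32.
Roots r₁,₂ = (4 ± √32)/2, so r₁ = 2 + 2 \sqrt{2}, r₂ = 2 - 2 \sqrt{2}.
General solution: f(n) = A·r₁^n + B·r₂^n.
From the initial conditions, A + B = 6 and r₁A + r₂B = 3.
Since r₁ - r₂ = √32: A = (3 - (6)r₂)/√32 = 3 - \frac{9 \sqrt{2}}{8}, and B = 6 - A = \frac{9 \sqrt{2}}{8} + 3.
So f(n) = \left(3 - \frac{9 \sqrt{2}}{8}\right)\left(2 + 2 \sqrt{2}\right)^n + \left(\frac{9 \sqrt{2}}{8} + 3\right)\left(2 - 2 \sqrt{2}\right)^n.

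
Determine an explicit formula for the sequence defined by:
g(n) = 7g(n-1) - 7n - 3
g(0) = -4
First-order linear with linear forcing.
Homogeneous solution: g_h(n) = A·(7)^n.
Try particular g_p(n) = pn + q. Substituting:
  pn + q = 7(p(n-1) + q) - 7n - 3.
Matching the n-coefficient: p = 7p - 7 ⇒ p = \frac{7}{6}.
Matching constants: q = -7p + 7q - 3 ⇒ q = \frac{67}{36}.
General: g(n) = A·(7)^n + \frac{7 n}{6} + \frac{67}{36}.
Apply g(0) = -4: A + \frac{67}{36} = -4 ⇒ A = - \frac{211}{36}.
So g(n) = - \frac{211 \cdot 7^{n}}{36} + \frac{7 n}{6} + \frac{67}{36}.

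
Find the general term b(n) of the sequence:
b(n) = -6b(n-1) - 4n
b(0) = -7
First-order linear with linear forcing.
Homogeneous solution: b_h(n) = A·(-6)^n.
Try particular b_p(n) = pn + q. Substituting:
  pn + q = -6(p(n-1) + q) - 4n.
Matching the n-coefficient: p = -6p - 4 ⇒ p = - \frac{4}{7}.
Matching constants: q = 6p - 6q ⇒ q = - \frac{24}{49}.
General: b(n) = A·(-6)^n - \frac{4 n}{7} - \frac{24}{49}.
Apply b(0) = -7: A - \frac{24}{49} = -7 ⇒ A = - \frac{319}{49}.
So b(n) = - \frac{319 \left(-6\right)^{n}}{49} - \frac{4 n}{7} - \frac{24}{49}.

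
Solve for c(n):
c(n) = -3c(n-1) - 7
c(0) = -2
First-order linear non-homogeneous.
Homogeneous solution: c_h(n) = A·(-3)^n.
Try constant particular solution c_p = K: K = -3K - 7 ⇒ K = - \frac{7}{4}.
General: c(n) = A·(-3)^n - \frac{7}{4}.
Apply c(0) = -2: A - \frac{7}{4} = -2 ⇒ A = - \frac{1}{4}.
So c(n) = - \frac{\left(-3\right)^{n}}{4} - \frac{7}{4}.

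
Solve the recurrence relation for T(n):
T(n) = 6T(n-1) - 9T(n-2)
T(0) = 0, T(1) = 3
Characteristic equation: x² - 6x + 9 = 0, which is (x - (3))².
Repeated root r = 3.
General solution: T(n) = (A + Bn)·(3)^n.
From T(0) = 0: A = 0.
From T(1) = 3: (A + B)·(3) = 3 ⇒ B = 1.
So T(n) = \left(n\right) \cdot (3)^n.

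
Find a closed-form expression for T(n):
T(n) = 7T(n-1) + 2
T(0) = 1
First-order linear non-homogeneous.
Homogeneous solution: T_h(n) = A·(7)^n.
Try constant particular solution T_p = K: K = 7K + 2 ⇒ K = - \frac{1}{3}.
General: T(n) = A·(7)^n - \frac{1}{3}.
Apply T(0) = 1: A - \frac{1}{3} = 1 ⇒ A = \frac{4}{3}.
So T(n) = \frac{4 \cdot 7^{n}}{3} - \frac{1}{3}.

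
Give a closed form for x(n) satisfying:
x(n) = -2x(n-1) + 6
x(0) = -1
First-order linear non-homogeneous.
Homogeneous solution: x_h(n) = A·(-2)^n.
Try constant particular solution x_p = K: K = -2K + 6 ⇒ K = 2.
General: x(n) = A·(-2)^n + 2.
Apply x(0) = -1: A + 2 = -1 ⇒ A = -3.
So x(n) = 2 - 3 \left(-2\right)^{n}.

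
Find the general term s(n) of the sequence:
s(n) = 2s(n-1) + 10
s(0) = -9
First-order linear non-homogeneous.
Homogeneous solution: s_h(n) = A·(2)^n.
Try constant particular solution s_p = K: K = 2K + 10 ⇒ K = -10.
General: s(n) = A·(2)^n - 10.
Apply s(0) = -9: A - 10 = -9 ⇒ A = 1.
So s(n) = 2^{n} - 10.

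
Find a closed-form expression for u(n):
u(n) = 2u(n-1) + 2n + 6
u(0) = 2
First-order linear with linear forcing.
Homogeneous solution: u_h(n) = A·(2)^n.
Try particular u_p(n) = pn + q. Substituting:
  pn + q = 2(p(n-1) + q) + 2n + 6.
Matching the n-coefficient: p = 2p + 2 ⇒ p = -2.
Matching constants: q = -2p + 2q + 6 ⇒ q = -10.
General: u(n) = A·(2)^n - 2 n - 10.
Apply u(0) = 2: A - 10 = 2 ⇒ A = 12.
So u(n) = 12 \cdot 2^{n} - 2 n - 10.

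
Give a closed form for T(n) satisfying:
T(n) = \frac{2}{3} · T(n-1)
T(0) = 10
Pure geometric recurrence with ratio \frac{2}{3}.
By induction T(n) = T(0) · (\frac{2}{3})^n = 10 \left(\frac{2}{3}\right)^{n}.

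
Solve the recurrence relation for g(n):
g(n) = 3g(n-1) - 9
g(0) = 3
First-order linear non-homogeneous.
Homogeneous solution: g_h(n) = A·(3)^n.
Try constant particular solution g_p = K: K = 3K - 9 ⇒ K = \frac{9}{2}.
General: g(n) = A·(3)^n + \frac{9}{2}.
Apply g(0) = 3: A + \frac{9}{2} = 3 ⇒ A = - \frac{3}{2}.
So g(n) = \frac{9}{2} - \frac{3 \cdot 3^{n}}{2}.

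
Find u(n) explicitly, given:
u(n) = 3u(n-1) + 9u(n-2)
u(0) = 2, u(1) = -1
Characteristic equation: x² - 3x - 9 = 0.
Discriminant Δ = (3)² + 4·(9) = 45.
Roots r₁,₂ = (3 ± √45)/2, so r₁ = \frac{3}{2} + \frac{3 \sqrt{5}}{2}, r₂ = \frac{3}{2} - \frac{3 \sqrt{5}}{2}.
General solution: u(n) = A·r₁^n + B·r₂^n.
From the initial conditions, A + B = 2 and r₁A + r₂B = -1.
Since r₁ - r₂ = √45: A = (-1 - (2)r₂)/√45 = 1 - \frac{4 \sqrt{5}}{15}, and B = 2 - A = \frac{4 \sqrt{5}}{15} + 1.
So u(n) = \left(1 - \frac{4 \sqrt{5}}{15}\right)\left(\frac{3}{2} + \frac{3 \sqrt{5}}{2}\right)^n + \left(\frac{4 \sqrt{5}}{15} + 1\right)\left(\frac{3}{2} - \frac{3 \sqrt{5}}{2}\right)^n.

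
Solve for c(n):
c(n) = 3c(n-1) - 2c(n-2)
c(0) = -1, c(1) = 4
Characteristic equation: x² - 3x + 2 = 0, which factors as (x - (2))(x - (1)) = 0.
Roots r₁ = 2, r₂ = 1 (distinct).
General solution: c(n) = A·(2)^n + B·(1)^n.
From c(0) = -1: A + B = -1.
From c(1) = 4: 2A + B = 4.
Solving: A = 5, B = -6.
So c(n) = 5 \cdot 2^{n} - 6.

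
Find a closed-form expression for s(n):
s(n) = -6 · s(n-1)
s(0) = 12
Pure geometric recurrence with ratio -6.
By induction s(n) = s(0) · (-6)^n = 12 \left(-6\right)^{n}.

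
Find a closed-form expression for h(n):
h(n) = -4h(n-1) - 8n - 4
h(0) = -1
First-order linear with linear forcing.
Homogeneous solution: h_h(n) = A·(-4)^n.
Try particular h_p(n) = pn + q. Substituting:
  pn + q = -4(p(n-1) + q) - 8n - 4.
Matching the n-coefficient: p = -4p - 8 ⇒ p = - \frac{8}{5}.
Matching constants: q = 4p - 4q - 4 ⇒ q = - \frac{52}{25}.
General: h(n) = A·(-4)^n - \frac{8 n}{5} - \frac{52}{25}.
Apply h(0) = -1: A - \frac{52}{25} = -1 ⇒ A = \frac{27}{25}.
So h(n) = \frac{27 \left(-4\right)^{n}}{25} - \frac{8 n}{5} - \frac{52}{25}.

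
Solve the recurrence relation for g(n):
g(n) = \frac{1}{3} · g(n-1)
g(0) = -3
Pure geometric recurrence with ratio \frac{1}{3}.
By induction g(n) = g(0) · (\frac{1}{3})^n = - 3 \cdot 3^{- n}.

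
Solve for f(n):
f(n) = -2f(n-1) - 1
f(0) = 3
First-order linear non-homogeneous.
Homogeneous solution: f_h(n) = A·(-2)^n.
Try constant particular solution f_p = K: K = -2K - 1 ⇒ K = - \frac{1}{3}.
General: f(n) = A·(-2)^n - \frac{1}{3}.
Apply f(0) = 3: A - \frac{1}{3} = 3 ⇒ A = \frac{10}{3}.
So f(n) = \frac{10 \left(-2\right)^{n}}{3} - \frac{1}{3}.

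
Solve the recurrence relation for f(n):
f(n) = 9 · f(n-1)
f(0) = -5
Pure geometric recurrence with ratio 9.
By induction f(n) = f(0) · (9)^n = - 5 \cdot 9^{n}.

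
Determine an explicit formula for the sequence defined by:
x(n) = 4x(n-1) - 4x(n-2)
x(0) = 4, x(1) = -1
Characteristic equation: x² - 4x + 4 = 0, which is (x - (2))².
Repeated root r = 2.
General solution: x(n) = (A + Bn)·(2)^n.
From x(0) = 4: A = 4.
From x(1) = -1: (A + B)·(2) = -1 ⇒ B = - \frac{9}{2}.
So x(n) = \left(4 - \frac{9 n}{2}\right) \cdot (2)^n.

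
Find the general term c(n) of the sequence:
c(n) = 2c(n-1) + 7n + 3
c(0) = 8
First-order linear with linear forcing.
Homogeneous solution: c_h(n) = A·(2)^n.
Try particular c_p(n) = pn + q. Substituting:
  pn + q = 2(p(n-1) + q) + 7n + 3.
Matching the n-coefficient: p = 2p + 7 ⇒ p = -7.
Matching constants: q = -2p + 2q + 3 ⇒ q = -17.
General: c(n) = A·(2)^n - 7 n - 17.
Apply c(0) = 8: A - 17 = 8 ⇒ A = 25.
So c(n) = 25 \cdot 2^{n} - 7 n - 17.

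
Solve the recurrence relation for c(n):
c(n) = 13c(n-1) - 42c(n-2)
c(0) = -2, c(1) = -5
Characteristic equation: x² - 13x + 42 = 0, which factors as (x - (6))(x - (7)) = 0.
Roots r₁ = 6, r₂ = 7 (distinct).
General solution: c(n) = A·(6)^n + B·(7)^n.
From c(0) = -2: A + B = -2.
From c(1) = -5: 6A + 7B = -5.
Solving: A = -9, B = 7.
So c(n) = - 9 \cdot 6^{n} + 7 \cdot 7^{n}.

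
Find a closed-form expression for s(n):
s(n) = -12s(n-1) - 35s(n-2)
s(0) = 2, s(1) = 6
Characteristic equation: x² + 12x + 35 = 0, which factors as (x - (-5))(x - (-7)) = 0.
Roots r₁ = -5, r₂ = -7 (distinct).
General solution: s(n) = A·(-5)^n + B·(-7)^n.
From s(0) = 2: A + B = 2.
From s(1) = 6: -5A - 7B = 6.
Solving: A = 10, B = -8.
So s(n) = 10 \left(-5\right)^{n} - 8 \left(-7\right)^{n}.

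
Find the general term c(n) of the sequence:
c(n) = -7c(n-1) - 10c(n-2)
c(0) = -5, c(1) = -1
Characteristic equation: x² + 7x + 10 = 0, which factors as (x - (-5))(x - (-2)) = 0.
Roots r₁ = -5, r₂ = -2 (distinct).
General solution: c(n) = A·(-5)^n + B·(-2)^n.
From c(0) = -5: A + B = -5.
From c(1) = -1: -5A - 2B = -1.
Solving: A = \frac{11}{3}, B = - \frac{26}{3}.
So c(n) = - \frac{26 \left(-2\right)^{n}}{3} + \frac{11 \left(-5\right)^{n}}{3}.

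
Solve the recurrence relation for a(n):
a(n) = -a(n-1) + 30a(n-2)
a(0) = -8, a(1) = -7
Characteristic equation: x² + x - 30 = 0, which factors as (x - (-6))(x - (5)) = 0.
Roots r₁ = -6, r₂ = 5 (distinct).
General solution: a(n) = A·(-6)^n + B·(5)^n.
From a(0) = -8: A + B = -8.
From a(1) = -7: -6A + 5B = -7.
Solving: A = -3, B = -5.
So a(n) = - 3 \left(-6\right)^{n} - 5 \cdot 5^{n}.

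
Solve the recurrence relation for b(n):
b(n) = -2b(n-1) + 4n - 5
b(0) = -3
First-order linear with linear forcing.
Homogeneous solution: b_h(n) = A·(-2)^n.
Try particular b_p(n) = pn + q. Substituting:
  pn + q = -2(p(n-1) + q) + 4n - 5.
Matching the n-coefficient: p = -2p + 4 ⇒ p = \frac{4}{3}.
Matching constants: q = 2p - 2q - 5 ⇒ q = - \frac{7}{9}.
General: b(n) = A·(-2)^n + \frac{4 n}{3} - \frac{7}{9}.
Apply b(0) = -3: A - \frac{7}{9} = -3 ⇒ A = - \frac{20}{9}.
So b(n) = - \frac{20 \left(-2\right)^{n}}{9} + \frac{4 n}{3} - \frac{7}{9}.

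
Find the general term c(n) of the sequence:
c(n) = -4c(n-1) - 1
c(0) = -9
First-order linear non-homogeneous.
Homogeneous solution: c_h(n) = A·(-4)^n.
Try constant particular solution c_p = K: K = -4K - 1 ⇒ K = - \frac{1}{5}.
General: c(n) = A·(-4)^n - \frac{1}{5}.
Apply c(0) = -9: A - \frac{1}{5} = -9 ⇒ A = - \frac{44}{5}.
So c(n) = - \frac{44 \left(-4\right)^{n}}{5} - \frac{1}{5}.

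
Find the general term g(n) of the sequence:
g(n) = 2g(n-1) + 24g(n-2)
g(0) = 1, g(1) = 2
Characteristic equation: x² - 2x - 24 = 0, which factors as (x - (-4))(x - (6)) = 0.
Roots r₁ = -4, r₂ = 6 (distinct).
General solution: g(n) = A·(-4)^n + B·(6)^n.
From g(0) = 1: A + B = 1.
From g(1) = 2: -4A + 6B = 2.
Solving: A = \frac{2}{5}, B = \frac{3}{5}.
So g(n) = \frac{2 \left(-4\right)^{n}}{5} + \frac{3 \cdot 6^{n}}{5}.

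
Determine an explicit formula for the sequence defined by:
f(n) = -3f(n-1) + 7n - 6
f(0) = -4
First-order linear with linear forcing.
Homogeneous solution: f_h(n) = A·(-3)^n.
Try particular f_p(n) = pn + q. Substituting:
  pn + q = -3(p(n-1) + q) + 7n - 6.
Matching the n-coefficient: p = -3p + 7 ⇒ p = \frac{7}{4}.
Matching constants: q = 3p - 3q - 6 ⇒ q = - \frac{3}{16}.
General: f(n) = A·(-3)^n + \frac{7 n}{4} - \frac{3}{16}.
Apply f(0) = -4: A - \frac{3}{16} = -4 ⇒ A = - \frac{61}{16}.
So f(n) = - \frac{61 \left(-3\right)^{n}}{16} + \frac{7 n}{4} - \frac{3}{16}.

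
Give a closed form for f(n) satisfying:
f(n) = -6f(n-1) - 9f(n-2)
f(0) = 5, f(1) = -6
Characteristic equation: x² + 6x + 9 = 0, which is (x - (-3))².
Repeated root r = -3.
General solution: f(n) = (A + Bn)·(-3)^n.
From f(0) = 5: A = 5.
From f(1) = -6: (A + B)·(-3) = -6 ⇒ B = -3.
So f(n) = \left(5 - 3 n\right) \cdot (-3)^n.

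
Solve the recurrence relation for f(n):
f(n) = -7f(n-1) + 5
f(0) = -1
First-order linear non-homogeneous.
Homogeneous solution: f_h(n) = A·(-7)^n.
Try constant particular solution f_p = K: K = -7K + 5 ⇒ K = \frac{5}{8}.
General: f(n) = A·(-7)^n + \frac{5}{8}.
Apply f(0) = -1: A + \frac{5}{8} = -1 ⇒ A = - \frac{13}{8}.
So f(n) = \frac{5}{8} - \frac{13 \left(-7\right)^{n}}{8}.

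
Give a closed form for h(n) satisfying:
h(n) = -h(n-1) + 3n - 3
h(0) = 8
First-order linear with linear forcing.
Homogeneous solution: h_h(n) = A·(-1)^n.
Try particular h_p(n) = pn + q. Substituting:
  pn + q = -(p(n-1) + q) + 3n - 3.
Matching the n-coefficient: p = -p + 3 ⇒ p = \frac{3}{2}.
Matching constants: q = p - q - 3 ⇒ q = - \frac{3}{4}.
General: h(n) = A·(-1)^n + \frac{3 n}{2} - \frac{3}{4}.
Apply h(0) = 8: A - \frac{3}{4} = 8 ⇒ A = \frac{35}{4}.
So h(n) = \frac{35 \left(-1\right)^{n}}{4} + \frac{3 n}{2} - \frac{3}{4}.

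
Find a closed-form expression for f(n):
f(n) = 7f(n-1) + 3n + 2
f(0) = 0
First-order linear with linear forcing.
Homogeneous solution: f_h(n) = A·(7)^n.
Try particular f_p(n) = pn + q. Substituting:
  pn + q = 7(p(n-1) + q) + 3n + 2.
Matching the n-coefficient: p = 7p + 3 ⇒ p = - \frac{1}{2}.
Matching constants: q = -7p + 7q + 2 ⇒ q = - \frac{11}{12}.
General: f(n) = A·(7)^n - \frac{n}{2} - \frac{11}{12}.
Apply f(0) = 0: A - \frac{11}{12} = 0 ⇒ A = \frac{11}{12}.
So f(n) = \frac{11 \cdot 7^{n}}{12} - \frac{n}{2} - \frac{11}{12}.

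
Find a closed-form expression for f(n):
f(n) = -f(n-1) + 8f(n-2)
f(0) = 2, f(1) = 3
Characteristic equation: x² + x - 8 = 0.
Discriminant Δ = (-1)² + 4·(8) = 33.
Roots r₁,₂ = (-1 ± √33)/2, so r₁ = - \frac{1}{2} + \frac{\sqrt{33}}{2}, r₂ = - \frac{\sqrt{33}}{2} - \frac{1}{2}.
General solution: f(n) = A·r₁^n + B·r₂^n.
From the initial conditions, A + B = 2 and r₁A + r₂B = 3.
Since r₁ - r₂ = √33: A = (3 - (2)r₂)/√33 = \frac{4 \sqrt{33}}{33} + 1, and B = 2 - A = 1 - \frac{4 \sqrt{33}}{33}.
So f(n) = \left(\frac{4 \sqrt{33}}{33} + 1\right)\left(- \frac{1}{2} + \frac{\sqrt{33}}{2}\right)^n + \left(1 - \frac{4 \sqrt{33}}{33}\right)\left(- \frac{\sqrt{33}}{2} - \frac{1}{2}\right)^n.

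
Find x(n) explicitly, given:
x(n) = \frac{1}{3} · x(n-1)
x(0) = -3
Pure geometric recurrence with ratio \frac{1}{3}.
By induction x(n) = x(0) · (\frac{1}{3})^n = - 3 \cdot 3^{- n}.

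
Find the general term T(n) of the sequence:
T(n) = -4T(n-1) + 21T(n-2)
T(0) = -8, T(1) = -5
Characteristic equation: x² + 4x - 21 = 0, which factors as (x - (3))(x - (-7)) = 0.
Roots r₁ = 3, r₂ = -7 (distinct).
General solution: T(n) = A·(3)^n + B·(-7)^n.
From T(0) = -8: A + B = -8.
From T(1) = -5: 3A - 7B = -5.
Solving: A = - \frac{61}{10}, B = - \frac{19}{10}.
So T(n) = - \frac{19 \left(-7\right)^{n}}{10} - \frac{61 \cdot 3^{n}}{10}.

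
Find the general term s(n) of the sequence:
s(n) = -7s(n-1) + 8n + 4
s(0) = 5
First-order linear with linear forcing.
Homogeneous solution: s_h(n) = A·(-7)^n.
Try particular s_p(n) = pn + q. Substituting:
  pn + q = -7(p(n-1) + q) + 8n + 4.
Matching the n-coefficient: p = -7p + 8 ⇒ p = 1.
Matching constants: q = 7p - 7q + 4 ⇒ q = \frac{11}{8}.
General: s(n) = A·(-7)^n + n + \frac{11}{8}.
Apply s(0) = 5: A + \frac{11}{8} = 5 ⇒ A = \frac{29}{8}.
So s(n) = \frac{29 \left(-7\right)^{n}}{8} + n + \frac{11}{8}.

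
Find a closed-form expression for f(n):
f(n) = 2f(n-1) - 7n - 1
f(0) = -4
First-order linear with linear forcing.
Homogeneous solution: f_h(n) = A·(2)^n.
Try particular f_p(n) = pn + q. Substituting:
  pn + q = 2(p(n-1) + q) - 7n - 1.
Matching the n-coefficient: p = 2p - 7 ⇒ p = 7.
Matching constants: q = -2p + 2q - 1 ⇒ q = 15.
General: f(n) = A·(2)^n + 7 n + 15.
Apply f(0) = -4: A + 15 = -4 ⇒ A = -19.
So f(n) = - 19 \cdot 2^{n} + 7 n + 15.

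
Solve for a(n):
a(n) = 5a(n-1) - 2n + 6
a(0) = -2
First-order linear with linear forcing.
Homogeneous solution: a_h(n) = A·(5)^n.
Try particular a_p(n) = pn + q. Substituting:
  pn + q = 5(p(n-1) + q) - 2n + 6.
Matching the n-coefficient: p = 5p - 2 ⇒ p = \frac{1}{2}.
Matching constants: q = -5p + 5q + 6 ⇒ q = - \frac{7}{8}.
General: a(n) = A·(5)^n + \frac{n}{2} - \frac{7}{8}.
Apply a(0) = -2: A - \frac{7}{8} = -2 ⇒ A = - \frac{9}{8}.
So a(n) = - \frac{9 \cdot 5^{n}}{8} + \frac{n}{2} - \frac{7}{8}.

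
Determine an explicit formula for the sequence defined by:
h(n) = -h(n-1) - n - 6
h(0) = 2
First-order linear with linear forcing.
Homogeneous solution: h_h(n) = A·(-1)^n.
Try particular h_p(n) = pn + q. Substituting:
  pn + q = -(p(n-1) + q) - n - 6.
Matching the n-coefficient: p = -p - 1 ⇒ p = - \frac{1}{2}.
Matching constants: q = p - q - 6 ⇒ q = - \frac{13}{4}.
General: h(n) = A·(-1)^n - \frac{n}{2} - \frac{13}{4}.
Apply h(0) = 2: A - \frac{13}{4} = 2 ⇒ A = \frac{21}{4}.
So h(n) = \frac{21 \left(-1\right)^{n}}{4} - \frac{n}{2} - \frac{13}{4}.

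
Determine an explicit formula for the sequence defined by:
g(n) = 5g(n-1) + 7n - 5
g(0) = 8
First-order linear with linear forcing.
Homogeneous solution: g_h(n) = A·(5)^n.
Try particular g_p(n) = pn + q. Substituting:
  pn + q = 5(p(n-1) + q) + 7n - 5.
Matching the n-coefficient: p = 5p + 7 ⇒ p = - \frac{7}{4}.
Matching constants: q = -5p + 5q - 5 ⇒ q = - \frac{15}{16}.
General: g(n) = A·(5)^n - \frac{7 n}{4} - \frac{15}{16}.
Apply g(0) = 8: A - \frac{15}{16} = 8 ⇒ A = \frac{143}{16}.
So g(n) = \frac{143 \cdot 5^{n}}{16} - \frac{7 n}{4} - \frac{15}{16}.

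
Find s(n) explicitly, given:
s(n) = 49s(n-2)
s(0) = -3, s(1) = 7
Characteristic equation: x² - 49 = 0, which factors as (x - (-7))(x - (7)) = 0.
Roots r₁ = -7, r₂ = 7 (distinct).
General solution: s(n) = A·(-7)^n + B·(7)^n.
From s(0) = -3: A + B = -3.
From s(1) = 7: -7A + 7B = 7.
Solving: A = -2, B = -1.
So s(n) = - 2 \left(-7\right)^{n} - 7^{n}.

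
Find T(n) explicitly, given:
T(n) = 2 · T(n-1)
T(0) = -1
Pure geometric recurrence with ratio 2.
By induction T(n) = T(0) · (2)^n = - 2^{n}.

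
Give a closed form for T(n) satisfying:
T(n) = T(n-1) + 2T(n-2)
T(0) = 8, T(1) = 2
Characteristic equation: x² - x - 2 = 0, which factors as (x - (2))(x - (-1)) = 0.
Roots r₁ = 2, r₂ = -1 (distinct).
General solution: T(n) = A·(2)^n + B·(-1)^n.
From T(0) = 8: A + B = 8.
From T(1) = 2: 2A - B = 2.
Solving: A = \frac{10}{3}, B = \frac{14}{3}.
So T(n) = \frac{14 \left(-1\right)^{n}}{3} + \frac{10 \cdot 2^{n}}{3}.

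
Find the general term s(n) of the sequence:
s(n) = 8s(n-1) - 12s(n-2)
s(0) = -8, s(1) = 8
Characteristic equation: x² - 8x + 12 = 0, which factors as (x - (2))(x - (6)) = 0.
Roots r₁ = 2, r₂ = 6 (distinct).
General solution: s(n) = A·(2)^n + B·(6)^n.
From s(0) = -8: A + B = -8.
From s(1) = 8: 2A + 6B = 8.
Solving: A = -14, B = 6.
So s(n) = - 14 \cdot 2^{n} + 6 \cdot 6^{n}.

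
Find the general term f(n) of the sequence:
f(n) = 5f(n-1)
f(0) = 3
This is a homogeneous first-order recurrence with ratio 5.
By induction f(n) = f(0) · (5)^n = 3 \cdot 5^{n}.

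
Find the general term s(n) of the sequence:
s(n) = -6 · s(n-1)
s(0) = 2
Pure geometric recurrence with ratio -6.
By induction s(n) = s(0) · (-6)^n = 2 \left(-6\right)^{n}.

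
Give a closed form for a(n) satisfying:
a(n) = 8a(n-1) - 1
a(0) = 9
First-order linear non-homogeneous.
Homogeneous solution: a_h(n) = A·(8)^n.
Try constant particular solution a_p = K: K = 8K - 1 ⇒ K = \frac{1}{7}.
General: a(n) = A·(8)^n + \frac{1}{7}.
Apply a(0) = 9: A + \frac{1}{7} = 9 ⇒ A = \frac{62}{7}.
So a(n) = \frac{62 \cdot 8^{n}}{7} + \frac{1}{7}.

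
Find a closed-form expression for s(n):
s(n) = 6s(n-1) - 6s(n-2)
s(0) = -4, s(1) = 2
Characteristic equation: x² - 6x + 6 = 0.
Discriminant Δ = (6)² + 4·(-6) = 12.
Roots r₁,₂ = (6 ± √12)/2, so r₁ = \sqrt{3} + 3, r₂ = 3 - \sqrt{3}.
General solution: s(n) = A·r₁^n + B·r₂^n.
From the initial conditions, A + B = -4 and r₁A + r₂B = 2.
Since r₁ - r₂ = √12: A = (2 - (-4)r₂)/√12 = -2 + \frac{7 \sqrt{3}}{3}, and B = -4 - A = - \frac{7 \sqrt{3}}{3} - 2.
So s(n) = \left(-2 + \frac{7 \sqrt{3}}{3}\right)\left(\sqrt{3} + 3\right)^n + \left(- \frac{7 \sqrt{3}}{3} - 2\right)\left(3 - \sqrt{3}\right)^n.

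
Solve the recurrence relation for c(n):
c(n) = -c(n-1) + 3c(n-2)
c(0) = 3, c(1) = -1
Characteristic equation: x² + x - 3 = 0.
Discriminant Δ = (-1)² + 4·(3) = 13.
Roots r₁,₂ = (-1 ± √13)/2, so r₁ = - \frac{1}{2} + \frac{\sqrt{13}}{2}, r₂ = - \frac{\sqrt{13}}{2} - \frac{1}{2}.
General solution: c(n) = A·r₁^n + B·r₂^n.
From the initial conditions, A + B = 3 and r₁A + r₂B = -1.
Since r₁ - r₂ = √13: A = (-1 - (3)r₂)/√13 = \frac{\sqrt{13}}{26} + \frac{3}{2}, and B = 3 - A = \frac{3}{2} - \frac{\sqrt{13}}{26}.
So c(n) = \left(\frac{\sqrt{13}}{26} + \frac{3}{2}\right)\left(- \frac{1}{2} + \frac{\sqrt{13}}{2}\right)^n + \left(\frac{3}{2} - \frac{\sqrt{13}}{26}\right)\left(- \frac{\sqrt{13}}{2} - \frac{1}{2}\right)^n.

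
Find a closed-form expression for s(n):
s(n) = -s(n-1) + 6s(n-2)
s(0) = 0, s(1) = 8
Characteristic equation: x² + x - 6 = 0, which factors as (x - (2))(x - (-3)) = 0.
Roots r₁ = 2, r₂ = -3 (distinct).
General solution: s(n) = A·(2)^n + B·(-3)^n.
From s(0) = 0: A + B = 0.
From s(1) = 8: 2A - 3B = 8.
Solving: A = \frac{8}{5}, B = - \frac{8}{5}.
So s(n) = - \frac{8 \left(-3\right)^{n}}{5} + \frac{8 \cdot 2^{n}}{5}.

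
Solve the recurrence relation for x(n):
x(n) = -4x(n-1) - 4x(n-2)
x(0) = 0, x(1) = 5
Characteristic equation: x² + 4x + 4 = 0, which is (x - (-2))².
Repeated root r = -2.
General solution: x(n) = (A + Bn)·(-2)^n.
From x(0) = 0: A = 0.
From x(1) = 5: (A + B)·(-2) = 5 ⇒ B = - \frac{5}{2}.
So x(n) = \left(- \frac{5 n}{2}\right) \cdot (-2)^n.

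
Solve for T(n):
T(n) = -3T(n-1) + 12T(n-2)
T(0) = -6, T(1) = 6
Characteristic equation: x² + 3x - 12 = 0.
Discriminant Δ = (-3)² + 4·(12) = 57.
Roots r₁,₂ = (-3 ± √57)/2, so r₁ = - \frac{3}{2} + \frac{\sqrt{57}}{2}, r₂ = - \frac{\sqrt{57}}{2} - \frac{3}{2}.
General solution: T(n) = A·r₁^n + B·r₂^n.
From the initial conditions, A + B = -6 and r₁A + r₂B = 6.
Since r₁ - r₂ = √57: A = (6 - (-6)r₂)/√57 = -3 - \frac{\sqrt{57}}{19}, and B = -6 - A = -3 + \frac{\sqrt{57}}{19}.
So T(n) = \left(-3 - \frac{\sqrt{57}}{19}\right)\left(- \frac{3}{2} + \frac{\sqrt{57}}{2}\right)^n + \left(-3 + \frac{\sqrt{57}}{19}\right)\left(- \frac{\sqrt{57}}{2} - \frac{3}{2}\right)^n.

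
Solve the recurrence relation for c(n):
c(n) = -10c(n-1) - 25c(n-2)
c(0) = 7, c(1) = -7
Characteristic equation: x² + 10x + 25 = 0, which is (x - (-5))².
Repeated root r = -5.
General solution: c(n) = (A + Bn)·(-5)^n.
From c(0) = 7: A = 7.
From c(1) = -7: (A + B)·(-5) = -7 ⇒ B = - \frac{28}{5}.
So c(n) = \left(7 - \frac{28 n}{5}\right) \cdot (-5)^n.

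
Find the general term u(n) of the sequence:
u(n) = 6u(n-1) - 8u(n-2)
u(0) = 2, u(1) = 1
Characteristic equation: x² - 6x + 8 = 0, which factors as (x - (2))(x - (4)) = 0.
Roots r₁ = 2, r₂ = 4 (distinct).
General solution: u(n) = A·(2)^n + B·(4)^n.
From u(0) = 2: A + B = 2.
From u(1) = 1: 2A + 4B = 1.
Solving: A = \frac{7}{2}, B = - \frac{3}{2}.
So u(n) = \frac{7 \cdot 2^{n}}{2} - \frac{3 \cdot 4^{n}}{2}.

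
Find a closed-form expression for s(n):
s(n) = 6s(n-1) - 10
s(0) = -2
First-order linear non-homogeneous.
Homogeneous solution: s_h(n) = A·(6)^n.
Try constant particular solution s_p = K: K = 6K - 10 ⇒ K = 2.
General: s(n) = A·(6)^n + 2.
Apply s(0) = -2: A + 2 = -2 ⇒ A = -4.
So s(n) = 2 - 4 \cdot 6^{n}.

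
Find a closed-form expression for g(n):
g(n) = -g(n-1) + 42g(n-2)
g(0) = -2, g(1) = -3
Characteristic equation: x² + x - 42 = 0, which factors as (x - (6))(x - (-7)) = 0.
Roots r₁ = 6, r₂ = -7 (distinct).
General solution: g(n) = A·(6)^n + B·(-7)^n.
From g(0) = -2: A + B = -2.
From g(1) = -3: 6A - 7B = -3.
Solving: A = - \frac{17}{13}, B = - \frac{9}{13}.
So g(n) = - \frac{9 \left(-7\right)^{n}}{13} - \frac{17 \cdot 6^{n}}{13}.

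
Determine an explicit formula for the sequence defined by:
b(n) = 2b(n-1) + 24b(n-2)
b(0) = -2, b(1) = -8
Characteristic equation: x² - 2x - 24 = 0, which factors as (x - (-4))(x - (6)) = 0.
Roots r₁ = -4, r₂ = 6 (distinct).
General solution: b(n) = A·(-4)^n + B·(6)^n.
From b(0) = -2: A + B = -2.
From b(1) = -8: -4A + 6B = -8.
Solving: A = - \frac{2}{5}, B = - \frac{8}{5}.
So b(n) = - \frac{2 \left(-4\right)^{n}}{5} - \frac{8 \cdot 6^{n}}{5}.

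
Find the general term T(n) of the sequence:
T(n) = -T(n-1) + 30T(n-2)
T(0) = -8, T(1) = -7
Characteristic equation: x² + x - 30 = 0, which factors as (x - (5))(x - (-6)) = 0.
Roots r₁ = 5, r₂ = -6 (distinct).
General solution: T(n) = A·(5)^n + B·(-6)^n.
From T(0) = -8: A + B = -8.
From T(1) = -7: 5A - 6B = -7.
Solving: A = -5, B = -3.
So T(n) = - 3 \left(-6\right)^{n} - 5 \cdot 5^{n}.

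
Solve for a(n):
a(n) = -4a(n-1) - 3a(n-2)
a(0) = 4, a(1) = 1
Characteristic equation: x² + 4x + 3 = 0, which factors as (x - (-1))(x - (-3)) = 0.
Roots r₁ = -1, r₂ = -3 (distinct).
General solution: a(n) = A·(-1)^n + B·(-3)^n.
From a(0) = 4: A + B = 4.
From a(1) = 1: -A - 3B = 1.
Solving: A = \frac{13}{2}, B = - \frac{5}{2}.
So a(n) = \frac{13 \left(-1\right)^{n}}{2} - \frac{5 \left(-3\right)^{n}}{2}.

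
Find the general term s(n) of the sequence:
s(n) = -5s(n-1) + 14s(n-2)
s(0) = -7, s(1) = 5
Characteristic equation: x² + 5x - 14 = 0, which factors as (x - (-7))(x - (2)) = 0.
Roots r₁ = -7, r₂ = 2 (distinct).
General solution: s(n) = A·(-7)^n + B·(2)^n.
From s(0) = -7: A + B = -7.
From s(1) = 5: -7A + 2B = 5.
Solving: A = - \frac{19}{9}, B = - \frac{44}{9}.
So s(n) = - \frac{19 \left(-7\right)^{n}}{9} - \frac{44 \cdot 2^{n}}{9}.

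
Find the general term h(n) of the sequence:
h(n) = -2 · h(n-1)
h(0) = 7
Pure geometric recurrence with ratio -2.
By induction h(n) = h(0) · (-2)^n = 7 \left(-2\right)^{n}.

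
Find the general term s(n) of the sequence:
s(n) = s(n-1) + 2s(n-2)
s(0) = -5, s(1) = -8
Characteristic equation: x² - x - 2 = 0, which factors as (x - (-1))(x - (2)) = 0.
Roots r₁ = -1, r₂ = 2 (distinct).
General solution: s(n) = A·(-1)^n + B·(2)^n.
From s(0) = -5: A + B = -5.
From s(1) = -8: -A + 2B = -8.
Solving: A = - \frac{2}{3}, B = - \frac{13}{3}.
So s(n) = - \frac{2 \left(-1\right)^{n}}{3} - \frac{13 \cdot 2^{n}}{3}.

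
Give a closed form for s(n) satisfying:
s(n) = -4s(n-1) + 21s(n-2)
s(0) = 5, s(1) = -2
Characteristic equation: x² + 4x - 21 = 0, which factors as (x - (-7))(x - (3)) = 0.
Roots r₁ = -7, r₂ = 3 (distinct).
General solution: s(n) = A·(-7)^n + B·(3)^n.
From s(0) = 5: A + B = 5.
From s(1) = -2: -7A + 3B = -2.
Solving: A = \frac{17}{10}, B = \frac{33}{10}.
So s(n) = \frac{17 \left(-7\right)^{n}}{10} + \frac{33 \cdot 3^{n}}{10}.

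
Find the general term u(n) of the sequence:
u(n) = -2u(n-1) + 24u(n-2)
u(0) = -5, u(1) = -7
Characteristic equation: x² + 2x - 24 = 0, which factors as (x - (4))(x - (-6)) = 0.
Roots r₁ = 4, r₂ = -6 (distinct).
General solution: u(n) = A·(4)^n + B·(-6)^n.
From u(0) = -5: A + B = -5.
From u(1) = -7: 4A - 6B = -7.
Solving: A = - \frac{37}{10}, B = - \frac{13}{10}.
So u(n) = - \frac{13 \left(-6\right)^{n}}{10} - \frac{37 \cdot 4^{n}}{10}.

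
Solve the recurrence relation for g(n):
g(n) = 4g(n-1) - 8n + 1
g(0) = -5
First-order linear with linear forcing.
Homogeneous solution: g_h(n) = A·(4)^n.
Try particular g_p(n) = pn + q. Substituting:
  pn + q = 4(p(n-1) + q) - 8n + 1.
Matching the n-coefficient: p = 4p - 8 ⇒ p = \frac{8}{3}.
Matching constants: q = -4p + 4q + 1 ⇒ q = \frac{29}{9}.
General: g(n) = A·(4)^n + \frac{8 n}{3} + \frac{29}{9}.
Apply g(0) = -5: A + \frac{29}{9} = -5 ⇒ A = - \frac{74}{9}.
So g(n) = - \frac{74 \cdot 4^{n}}{9} + \frac{8 n}{3} + \frac{29}{9}.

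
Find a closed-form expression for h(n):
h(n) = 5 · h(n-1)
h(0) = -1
Pure geometric recurrence with ratio 5.
By induction h(n) = h(0) · (5)^n = - 5^{n}.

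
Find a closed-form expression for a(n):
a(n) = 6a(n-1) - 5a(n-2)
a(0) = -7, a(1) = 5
Characteristic equation: x² - 6x + 5 = 0, which factors as (x - (1))(x - (5)) = 0.
Roots r₁ = 1, r₂ = 5 (distinct).
General solution: a(n) = A·(1)^n + B·(5)^n.
From a(0) = -7: A + B = -7.
From a(1) = 5: A + 5B = 5.
Solving: A = -10, B = 3.
So a(n) = 3 \cdot 5^{n} - 10.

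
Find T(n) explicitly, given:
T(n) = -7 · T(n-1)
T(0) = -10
Pure geometric recurrence with ratio -7.
By induction T(n) = T(0) · (-7)^n = - 10 \left(-7\right)^{n}.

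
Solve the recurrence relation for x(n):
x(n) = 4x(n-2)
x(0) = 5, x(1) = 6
Characteristic equation: x² - 4 = 0, which factors as (x - (2))(x - (-2)) = 0.
Roots r₁ = 2, r₂ = -2 (distinct).
General solution: x(n) = A·(2)^n + B·(-2)^n.
From x(0) = 5: A + B = 5.
From x(1) = 6: 2A - 2B = 6.
Solving: A = 4, B = 1.
So x(n) = \left(-2\right)^{n} + 4 \cdot 2^{n}.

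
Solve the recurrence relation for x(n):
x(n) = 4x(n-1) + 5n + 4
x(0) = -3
First-order linear with linear forcing.
Homogeneous solution: x_h(n) = A·(4)^n.
Try particular x_p(n) = pn + q. Substituting:
  pn + q = 4(p(n-1) + q) + 5n + 4.
Matching the n-coefficient: p = 4p + 5 ⇒ p = - \frac{5}{3}.
Matching constants: q = -4p + 4q + 4 ⇒ q = - \frac{32}{9}.
General: x(n) = A·(4)^n - \frac{5 n}{3} - \frac{32}{9}.
Apply x(0) = -3: A - \frac{32}{9} = -3 ⇒ A = \frac{5}{9}.
So x(n) = \frac{5 \cdot 4^{n}}{9} - \frac{5 n}{3} - \frac{32}{9}.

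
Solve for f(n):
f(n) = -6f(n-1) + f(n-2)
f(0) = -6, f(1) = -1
Characteristic equation: x² + 6x - 1 = 0.
Discriminant Δ = (-6)² + 4·(1) = 40.
Roots r₁,₂ = (-6 ± √40)/2, so r₁ = -3 + \sqrt{10}, r₂ = - \sqrt{10} - 3.
General solution: f(n) = A·r₁^n + B·r₂^n.
From the initial conditions, A + B = -6 and r₁A + r₂B = -1.
Since r₁ - r₂ = √40: A = (-1 - (-6)r₂)/√40 = - \frac{19 \sqrt{10}}{20} - 3, and B = -6 - A = -3 + \frac{19 \sqrt{10}}{20}.
So f(n) = \left(- \frac{19 \sqrt{10}}{20} - 3\right)\left(-3 + \sqrt{10}\right)^n + \left(-3 + \frac{19 \sqrt{10}}{20}\right)\left(- \sqrt{10} - 3\right)^n.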